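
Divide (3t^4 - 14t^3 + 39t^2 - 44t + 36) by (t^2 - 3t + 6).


(3t^4 - 14t^3 + 39t^2 - 44t + 36) / (t^2 - 3t + 6)
Step 1: 3t^2 * (t^2 - 3t + 6) = 3t^4 - 9t^3 + 18t^2; subtract.
Step 2: -5t * (t^2 - 3t + 6) = -5t^3 + 15t^2 - 30t; subtract.
Step 3: 6 * (t^2 - 3t + 6) = 6t^2 - 18t + 36; subtract.
Quotient: 3t^2 - 5t + 6, Remainder: 4t


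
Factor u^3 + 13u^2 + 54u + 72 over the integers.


Try integer roots (divisors of 72). u=-4: p(-4)=0.
Divide out (u + 4): quotient is u^2 + 9u + 18.
Factor the quadratic: (u + 3)(u + 6)
Result: (u + 4)(u + 3)(u + 6)


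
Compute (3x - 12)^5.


Expand (3x - 12)^5 by repeated multiplication:
  (3x - 12)^2 = 9x^2 - 72x + 144
  (3x - 12)^3 = 27x^3 - 324x^2 + 1296x - 1728
  (3x - 12)^4 = 81x^4 - 1296x^3 + 7776x^2 - 20736x + 20736
= 243x^5 - 4860x^4 + 38880x^3 - 155520x^2 + 311040x - 248832


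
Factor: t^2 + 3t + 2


Roots satisfy r1 + r2 = -b/a = -3 and r1*r2 = c/a = 2.
So r1 = -1, r2 = -2.
t^2 + 3t + 2 = (t - r1)(t - r2) = (t + 1)(t + 2)


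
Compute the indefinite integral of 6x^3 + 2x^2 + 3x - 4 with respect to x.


Reverse power rule on each term:
  ∫ 6x^3 dx = (3/2)x^4
  ∫ 2x^2 dx = (2/3)x^3
  ∫ 3x dx = (3/2)x^2
  ∫ -4 dx = -4x
F(x) = (3/2)x^4 + (2/3)x^3 + (3/2)x^2 - 4x + C


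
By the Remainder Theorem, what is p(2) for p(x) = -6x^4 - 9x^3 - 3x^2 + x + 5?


By the Remainder Theorem, the remainder equals p(2):
  -6*(2)^4 = -96
  -9*(2)^3 = -72
  -3*(2)^2 = -12
  1*(2)^1 = 2
  constant: 5
Sum: -96 - 72 - 12 + 2 + 5 = -173


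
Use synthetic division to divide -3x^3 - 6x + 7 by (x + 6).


Synthetic division with c = -6. Coefficients: -3, 0, -6, 7
Bring down -3.
  -3 * -6 = 18; 18 + 0 = 18
  18 * -6 = -108; -108 - 6 = -114
  -114 * -6 = 684; 684 + 7 = 691
Quotient: -3x^2 + 18x - 114, Remainder: 691


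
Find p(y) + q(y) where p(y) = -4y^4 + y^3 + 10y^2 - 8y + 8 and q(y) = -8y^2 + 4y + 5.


Align terms by degree and add:
  -4y^4 + y^3 + 10y^2 - 8y + 8
  -8y^2 + 4y + 5
= -4y^4 + y^3 + 2y^2 - 4y + 13


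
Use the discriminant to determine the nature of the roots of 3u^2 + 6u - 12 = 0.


D = b^2 - 4ac = (6)^2 - 4(3)(-12) = 36 + 144 = 180
Since D > 0: two distinct irrational roots


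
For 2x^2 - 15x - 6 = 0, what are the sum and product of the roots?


For ax^2+bx+c=0: sum = -b/a, product = c/a.
a=2, b=-15, c=-6
Sum = -(-15)/2 = 15/2
Product = (-6)/2 = -3


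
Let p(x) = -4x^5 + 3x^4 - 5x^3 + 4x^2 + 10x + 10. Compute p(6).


Using direct substitution:
  -4 * (6)^5 = -31104
  3 * (6)^4 = 3888
  -5 * (6)^3 = -1080
  4 * (6)^2 = 144
  10 * (6)^1 = 60
  constant: 10
Sum = -31104 + 3888 - 1080 + 144 + 60 + 10 = -28082


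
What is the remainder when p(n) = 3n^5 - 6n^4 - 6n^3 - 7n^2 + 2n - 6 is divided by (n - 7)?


By the Remainder Theorem, the remainder equals p(7):
  3*(7)^5 = 50421
  -6*(7)^4 = -14406
  -6*(7)^3 = -2058
  -7*(7)^2 = -343
  2*(7)^1 = 14
  constant: -6
Sum: 50421 - 14406 - 2058 - 343 + 14 - 6 = 33622


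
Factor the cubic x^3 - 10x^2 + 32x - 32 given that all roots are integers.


Try integer roots (divisors of -32). x=4: p(4)=0.
Divide out (x - 4): quotient is x^2 - 6x + 8.
Factor the quadratic: (x - 2)(x - 4)
Result: (x - 4)(x - 2)(x - 4)


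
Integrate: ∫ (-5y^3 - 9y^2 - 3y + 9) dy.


Reverse power rule on each term:
  ∫ -5y^3 dy = -(5/4)y^4
  ∫ -9y^2 dy = -3y^3
  ∫ -3y dy = -(3/2)y^2
  ∫ 9 dy = 9y
F(y) = -(5/4)y^4 - 3y^3 - (3/2)y^2 + 9y + C


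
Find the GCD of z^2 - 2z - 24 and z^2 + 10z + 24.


Factor each:
  z^2 - 2z - 24 = (z + 4)(z - 6)
  z^2 + 10z + 24 = (z + 4)(z + 6)
Common monic factor: z + 4


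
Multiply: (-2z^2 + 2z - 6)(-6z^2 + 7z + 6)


Distribute each term of the first polynomial:
  (-2z^2)(-6z^2 + 7z + 6) = 12z^4 - 14z^3 - 12z^2
  (2z)(-6z^2 + 7z + 6) = -12z^3 + 14z^2 + 12z
  (-6)(-6z^2 + 7z + 6) = 36z^2 - 42z - 36
Sum: 12z^4 - 26z^3 + 38z^2 - 30z - 36


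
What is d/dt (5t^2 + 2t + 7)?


Apply the power rule term by term:
  d/dt(5t^2) = 10t
  d/dt(2t) = 2
  d/dt(7) = 0
p'(t) = 10t + 2


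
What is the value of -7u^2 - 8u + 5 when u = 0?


Using direct substitution:
  -7 * (0)^2 = 0
  -8 * (0)^1 = 0
  constant: 5
Sum = 0 + 0 + 5 = 5


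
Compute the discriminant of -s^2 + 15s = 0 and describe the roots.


D = b^2 - 4ac = (15)^2 - 4(-1)(0) = 225 = 225
Since D > 0: two distinct rational roots


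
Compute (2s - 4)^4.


Expand (2s - 4)^4 by repeated multiplication:
  (2s - 4)^2 = 4s^2 - 16s + 16
  (2s - 4)^3 = 8s^3 - 48s^2 + 96s - 64
= 16s^4 - 128s^3 + 384s^2 - 512s + 256


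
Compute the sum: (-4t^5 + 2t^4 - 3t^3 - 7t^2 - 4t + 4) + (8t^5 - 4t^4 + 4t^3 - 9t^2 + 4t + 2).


Align terms by degree and add:
  -4t^5 + 2t^4 - 3t^3 - 7t^2 - 4t + 4
+ 8t^5 - 4t^4 + 4t^3 - 9t^2 + 4t + 2
= 4t^5 - 2t^4 + t^3 - 16t^2 + 6


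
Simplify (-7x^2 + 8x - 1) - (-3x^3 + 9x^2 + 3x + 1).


Distribute the minus sign:
  (-7x^2 + 8x - 1)
- (-3x^3 + 9x^2 + 3x + 1)
Negate second polynomial: 3x^3 - 9x^2 - 3x - 1
Add: 3x^3 - 16x^2 + 5x - 2


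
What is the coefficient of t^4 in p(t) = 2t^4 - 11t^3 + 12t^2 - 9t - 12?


Read off the coefficient of t^4: 2


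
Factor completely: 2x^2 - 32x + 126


Roots satisfy r1 + r2 = -b/a = 16 and r1*r2 = c/a = 63.
So r1 = 7, r2 = 9.
2x^2 - 32x + 126 = 2(x - r1)(x - r2) = 2(x - 7)(x - 9)


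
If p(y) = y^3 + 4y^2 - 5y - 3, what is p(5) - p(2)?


p(5) = 197
p(2) = 11
p(5) - p(2) = 197 - 11 = 186


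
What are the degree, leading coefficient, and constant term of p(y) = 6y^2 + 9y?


Highest power of y is 2, with coefficient 6. Constant term is 0.
Degree = 2, leading coefficient = 6, constant term = 0


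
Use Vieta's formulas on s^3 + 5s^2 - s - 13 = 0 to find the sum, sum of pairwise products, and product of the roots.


Monic cubic s^3+bs^2+cs+d=0: sum=-b, pairwise sum=c, product=-d.
b=5, c=-1, d=-13
r1+r2+r3 = -5
r1r2+r1r3+r2r3 = -1
r1r2r3 = 13


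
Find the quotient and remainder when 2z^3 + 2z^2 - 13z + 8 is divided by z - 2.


(2z^3 + 2z^2 - 13z + 8) / (z - 2)
Step 1: 2z^2 * (z - 2) = 2z^3 - 4z^2; subtract.
Step 2: 6z * (z - 2) = 6z^2 - 12z; subtract.
Step 3: -1 * (z - 2) = -z + 2; subtract.
Quotient: 2z^2 + 6z - 1, Remainder: 6


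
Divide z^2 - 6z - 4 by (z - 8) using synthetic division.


Synthetic division with c = 8. Coefficients: 1, -6, -4
Bring down 1.
  1 * 8 = 8; 8 - 6 = 2
  2 * 8 = 16; 16 - 4 = 12
Quotient: z + 2, Remainder: 12


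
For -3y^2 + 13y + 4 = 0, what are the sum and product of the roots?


For ay^2+by+c=0: sum = -b/a, product = c/a.
a=-3, b=13, c=4
Sum = -(13)/-3 = 13/3
Product = (4)/-3 = -4/3


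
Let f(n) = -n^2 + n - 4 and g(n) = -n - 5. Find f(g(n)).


Substitute g(n) into f:
f(g(n)) = -1*(-n - 5)^2 + 1*(-n - 5) + (-4)
(-n - 5)^2 = n^2 + 10n + 25
Expand and combine: -n^2 - 11n - 34


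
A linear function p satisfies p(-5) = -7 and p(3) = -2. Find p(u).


p(u) = mu + b. Using p(-5)=-7, p(3)=-2:
m = (-7 + 2)/(-5 - 3) = -5/-8 = 5/8
b = -7 - m*(-5) = -7 + 25/8 = -31/8
p(u) = (5/8)u - (31/8)


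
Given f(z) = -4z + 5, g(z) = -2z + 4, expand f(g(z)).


Substitute g(z) into f:
f(g(z)) = -4*(-2z + 4) + 5
Expand and combine: 8z - 11


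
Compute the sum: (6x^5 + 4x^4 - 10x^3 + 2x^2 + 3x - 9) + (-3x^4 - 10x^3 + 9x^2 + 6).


Align terms by degree and add:
  6x^5 + 4x^4 - 10x^3 + 2x^2 + 3x - 9
  -3x^4 - 10x^3 + 9x^2 + 6
= 6x^5 + x^4 - 20x^3 + 11x^2 + 3x - 3


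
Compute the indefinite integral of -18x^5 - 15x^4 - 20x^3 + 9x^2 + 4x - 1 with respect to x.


Reverse power rule on each term:
  ∫ -18x^5 dx = -3x^6
  ∫ -15x^4 dx = -3x^5
  ∫ -20x^3 dx = -5x^4
  ∫ 9x^2 dx = 3x^3
  ∫ 4x dx = 2x^2
  ∫ -1 dx = -x
F(x) = -3x^6 - 3x^5 - 5x^4 + 3x^3 + 2x^2 - x + C


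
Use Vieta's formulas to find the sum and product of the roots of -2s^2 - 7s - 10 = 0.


For as^2+bs+c=0: sum = -b/a, product = c/a.
a=-2, b=-7, c=-10
Sum = -(-7)/-2 = -7/2
Product = (-10)/-2 = 5


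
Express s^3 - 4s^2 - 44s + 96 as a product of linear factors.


Try integer roots (divisors of 96). s=2: p(2)=0.
Divide out (s - 2): quotient is s^2 - 2s - 48.
Factor the quadratic: (s - 8)(s + 6)
Result: (s - 2)(s - 8)(s + 6)


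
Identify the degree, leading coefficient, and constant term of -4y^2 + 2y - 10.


Highest power of y is 2, with coefficient -4. Constant term is -10.
Degree = 2, leading coefficient = -4, constant term = -10


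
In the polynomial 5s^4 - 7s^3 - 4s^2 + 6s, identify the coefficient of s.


Read off the coefficient of s: 6


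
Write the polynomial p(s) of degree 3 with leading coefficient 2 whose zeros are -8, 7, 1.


p(s) = 2(s + 8)(s - 7)(s - 1)
Expand: 2s^3 - 114s + 112


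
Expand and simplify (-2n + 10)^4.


Expand (-2n + 10)^4 by repeated multiplication:
  (-2n + 10)^2 = 4n^2 - 40n + 100
  (-2n + 10)^3 = -8n^3 + 120n^2 - 600n + 1000
= 16n^4 - 320n^3 + 2400n^2 - 8000n + 10000


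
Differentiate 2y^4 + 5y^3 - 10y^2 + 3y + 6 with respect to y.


Apply the power rule term by term:
  d/dy(2y^4) = 8y^3
  d/dy(5y^3) = 15y^2
  d/dy(-10y^2) = -20y
  d/dy(3y) = 3
  d/dy(6) = 0
p'(y) = 8y^3 + 15y^2 - 20y + 3


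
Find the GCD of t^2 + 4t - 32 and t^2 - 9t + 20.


Factor each:
  t^2 + 4t - 32 = (t - 4)(t + 8)
  t^2 - 9t + 20 = (t - 4)(t - 5)
Common monic factor: t - 4


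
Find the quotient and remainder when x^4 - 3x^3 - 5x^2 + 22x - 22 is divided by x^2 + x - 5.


(x^4 - 3x^3 - 5x^2 + 22x - 22) / (x^2 + x - 5)
Step 1: x^2 * (x^2 + x - 5) = x^4 + x^3 - 5x^2; subtract.
Step 2: -4x * (x^2 + x - 5) = -4x^3 - 4x^2 + 20x; subtract.
Step 3: 4 * (x^2 + x - 5) = 4x^2 + 4x - 20; subtract.
Quotient: x^2 - 4x + 4, Remainder: -2x - 2


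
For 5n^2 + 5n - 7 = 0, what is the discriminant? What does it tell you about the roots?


D = b^2 - 4ac = (5)^2 - 4(5)(-7) = 25 + 140 = 165
Since D > 0: two distinct irrational roots


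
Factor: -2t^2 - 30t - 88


Roots satisfy r1 + r2 = -b/a = -15 and r1*r2 = c/a = 44.
So r1 = -11, r2 = -4.
-2t^2 - 30t - 88 = -2(t - r1)(t - r2) = -2(t + 11)(t + 4)


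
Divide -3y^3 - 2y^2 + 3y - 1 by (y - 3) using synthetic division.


Synthetic division with c = 3. Coefficients: -3, -2, 3, -1
Bring down -3.
  -3 * 3 = -9; -9 - 2 = -11
  -11 * 3 = -33; -33 + 3 = -30
  -30 * 3 = -90; -90 - 1 = -91
Quotient: -3y^2 - 11y - 30, Remainder: -91


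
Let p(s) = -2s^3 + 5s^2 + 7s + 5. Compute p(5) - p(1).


p(5) = -85
p(1) = 15
p(5) - p(1) = -85 - 15 = -100


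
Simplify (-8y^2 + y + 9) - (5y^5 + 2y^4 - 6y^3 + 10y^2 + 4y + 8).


Distribute the minus sign:
  (-8y^2 + y + 9)
- (5y^5 + 2y^4 - 6y^3 + 10y^2 + 4y + 8)
Negate second polynomial: -5y^5 - 2y^4 + 6y^3 - 10y^2 - 4y - 8
Add: -5y^5 - 2y^4 + 6y^3 - 18y^2 - 3y + 1


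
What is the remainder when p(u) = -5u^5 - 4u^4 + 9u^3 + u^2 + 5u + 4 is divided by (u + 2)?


By the Remainder Theorem, the remainder equals p(-2):
  -5*(-2)^5 = 160
  -4*(-2)^4 = -64
  9*(-2)^3 = -72
  1*(-2)^2 = 4
  5*(-2)^1 = -10
  constant: 4
Sum: 160 - 64 - 72 + 4 - 10 + 4 = 22


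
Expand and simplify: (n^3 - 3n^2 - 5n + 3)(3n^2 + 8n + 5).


Distribute each term of the first polynomial:
  (n^3)(3n^2 + 8n + 5) = 3n^5 + 8n^4 + 5n^3
  (-3n^2)(3n^2 + 8n + 5) = -9n^4 - 24n^3 - 15n^2
  (-5n)(3n^2 + 8n + 5) = -15n^3 - 40n^2 - 25n
  (3)(3n^2 + 8n + 5) = 9n^2 + 24n + 15
Sum: 3n^5 - n^4 - 34n^3 - 46n^2 - n + 15


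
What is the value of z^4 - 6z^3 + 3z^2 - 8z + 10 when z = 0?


Using direct substitution:
  1 * (0)^4 = 0
  -6 * (0)^3 = 0
  3 * (0)^2 = 0
  -8 * (0)^1 = 0
  constant: 10
Sum = 0 + 0 + 0 + 0 + 10 = 10


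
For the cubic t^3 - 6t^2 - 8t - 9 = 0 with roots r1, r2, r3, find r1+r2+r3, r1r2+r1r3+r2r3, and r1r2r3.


Monic cubic t^3+bt^2+ct+d=0: sum=-b, pairwise sum=c, product=-d.
b=-6, c=-8, d=-9
r1+r2+r3 = 6
r1r2+r1r3+r2r3 = -8
r1r2r3 = 9


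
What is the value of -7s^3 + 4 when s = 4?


Using direct substitution:
  -7 * (4)^3 = -448
  0 * (4)^2 = 0
  0 * (4)^1 = 0
  constant: 4
Sum = -448 + 0 + 0 + 4 = -444


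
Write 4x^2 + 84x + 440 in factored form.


Roots satisfy r1 + r2 = -b/a = -21 and r1*r2 = c/a = 110.
So r1 = -11, r2 = -10.
4x^2 + 84x + 440 = 4(x - r1)(x - r2) = 4(x + 11)(x + 10)


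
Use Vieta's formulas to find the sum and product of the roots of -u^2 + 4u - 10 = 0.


For au^2+bu+c=0: sum = -b/a, product = c/a.
a=-1, b=4, c=-10
Sum = -(4)/-1 = 4
Product = (-10)/-1 = 10


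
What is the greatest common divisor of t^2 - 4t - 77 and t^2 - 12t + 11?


Factor each:
  t^2 - 4t - 77 = (t - 11)(t + 7)
  t^2 - 12t + 11 = (t - 11)(t - 1)
Common monic factor: t - 11


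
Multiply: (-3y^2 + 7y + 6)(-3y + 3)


Distribute each term of the first polynomial:
  (-3y^2)(-3y + 3) = 9y^3 - 9y^2
  (7y)(-3y + 3) = -21y^2 + 21y
  (6)(-3y + 3) = -18y + 18
Sum: 9y^3 - 30y^2 + 3y + 18


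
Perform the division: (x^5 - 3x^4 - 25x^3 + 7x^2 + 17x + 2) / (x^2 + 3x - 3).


(x^5 - 3x^4 - 25x^3 + 7x^2 + 17x + 2) / (x^2 + 3x - 3)
Step 1: x^3 * (x^2 + 3x - 3) = x^5 + 3x^4 - 3x^3; subtract.
Step 2: -6x^2 * (x^2 + 3x - 3) = -6x^4 - 18x^3 + 18x^2; subtract.
Step 3: -4x * (x^2 + 3x - 3) = -4x^3 - 12x^2 + 12x; subtract.
Step 4: 1 * (x^2 + 3x - 3) = x^2 + 3x - 3; subtract.
Quotient: x^3 - 6x^2 - 4x + 1, Remainder: 2x + 5


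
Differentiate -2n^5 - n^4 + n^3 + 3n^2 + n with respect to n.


Apply the power rule term by term:
  d/dn(-2n^5) = -10n^4
  d/dn(-n^4) = -4n^3
  d/dn(n^3) = 3n^2
  d/dn(3n^2) = 6n
  d/dn(n) = 1
p'(n) = -10n^4 - 4n^3 + 3n^2 + 6n + 1


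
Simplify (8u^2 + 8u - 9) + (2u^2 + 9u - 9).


Align terms by degree and add:
  8u^2 + 8u - 9
+ 2u^2 + 9u - 9
= 10u^2 + 17u - 18


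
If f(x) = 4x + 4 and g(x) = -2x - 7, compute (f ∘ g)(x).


Substitute g(x) into f:
f(g(x)) = 4*(-2x - 7) + 4
Expand and combine: -8x - 24


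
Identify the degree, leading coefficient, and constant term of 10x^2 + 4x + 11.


Highest power of x is 2, with coefficient 10. Constant term is 11.
Degree = 2, leading coefficient = 10, constant term = 11


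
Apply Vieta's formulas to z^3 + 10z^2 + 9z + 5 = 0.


Monic cubic z^3+bz^2+cz+d=0: sum=-b, pairwise sum=c, product=-d.
b=10, c=9, d=5
r1+r2+r3 = -10
r1r2+r1r3+r2r3 = 9
r1r2r3 = -5


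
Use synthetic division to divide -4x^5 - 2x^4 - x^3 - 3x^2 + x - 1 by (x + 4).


Synthetic division with c = -4. Coefficients: -4, -2, -1, -3, 1, -1
Bring down -4.
  -4 * -4 = 16; 16 - 2 = 14
  14 * -4 = -56; -56 - 1 = -57
  -57 * -4 = 228; 228 - 3 = 225
  225 * -4 = -900; -900 + 1 = -899
  -899 * -4 = 3596; 3596 - 1 = 3595
Quotient: -4x^4 + 14x^3 - 57x^2 + 225x - 899, Remainder: 3595


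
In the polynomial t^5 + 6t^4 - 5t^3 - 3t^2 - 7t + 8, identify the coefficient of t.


Read off the coefficient of t: -7


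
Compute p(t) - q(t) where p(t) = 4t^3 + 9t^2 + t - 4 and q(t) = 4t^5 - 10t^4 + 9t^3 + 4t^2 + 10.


Distribute the minus sign:
  (4t^3 + 9t^2 + t - 4)
- (4t^5 - 10t^4 + 9t^3 + 4t^2 + 10)
Negate second polynomial: -4t^5 + 10t^4 - 9t^3 - 4t^2 - 10
Add: -4t^5 + 10t^4 - 5t^3 + 5t^2 + t - 14


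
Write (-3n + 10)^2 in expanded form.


Expand (-3n + 10)^2 by repeated multiplication:
= 9n^2 - 60n + 100


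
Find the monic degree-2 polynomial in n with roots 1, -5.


p(n) = (n - 1)(n + 5)
Expand: n^2 + 4n - 5


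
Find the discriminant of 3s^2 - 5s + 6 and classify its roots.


D = b^2 - 4ac = (-5)^2 - 4(3)(6) = 25 - 72 = -47
Since D < 0: two complex conjugate roots (no real roots)


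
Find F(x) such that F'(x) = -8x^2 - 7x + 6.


Reverse power rule on each term:
  ∫ -8x^2 dx = -(8/3)x^3
  ∫ -7x dx = -(7/2)x^2
  ∫ 6 dx = 6x
F(x) = -(8/3)x^3 - (7/2)x^2 + 6x + C


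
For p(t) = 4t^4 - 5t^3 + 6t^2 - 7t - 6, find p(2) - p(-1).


p(2) = 28
p(-1) = 16
p(2) - p(-1) = 28 - 16 = 12


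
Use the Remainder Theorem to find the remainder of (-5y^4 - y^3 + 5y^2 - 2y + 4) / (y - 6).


By the Remainder Theorem, the remainder equals p(6):
  -5*(6)^4 = -6480
  -1*(6)^3 = -216
  5*(6)^2 = 180
  -2*(6)^1 = -12
  constant: 4
Sum: -6480 - 216 + 180 - 12 + 4 = -6524


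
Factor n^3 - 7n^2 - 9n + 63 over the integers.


Try integer roots (divisors of 63). n=-3: p(-3)=0.
Divide out (n + 3): quotient is n^2 - 10n + 21.
Factor the quadratic: (n - 7)(n - 3)
Result: (n + 3)(n - 7)(n - 3)


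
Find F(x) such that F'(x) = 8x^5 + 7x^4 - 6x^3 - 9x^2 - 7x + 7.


Reverse power rule on each term:
  ∫ 8x^5 dx = (4/3)x^6
  ∫ 7x^4 dx = (7/5)x^5
  ∫ -6x^3 dx = -(3/2)x^4
  ∫ -9x^2 dx = -3x^3
  ∫ -7x dx = -(7/2)x^2
  ∫ 7 dx = 7x
F(x) = (4/3)x^6 + (7/5)x^5 - (3/2)x^4 - 3x^3 - (7/2)x^2 + 7x + C


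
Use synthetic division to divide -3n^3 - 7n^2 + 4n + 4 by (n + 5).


Synthetic division with c = -5. Coefficients: -3, -7, 4, 4
Bring down -3.
  -3 * -5 = 15; 15 - 7 = 8
  8 * -5 = -40; -40 + 4 = -36
  -36 * -5 = 180; 180 + 4 = 184
Quotient: -3n^2 + 8n - 36, Remainder: 184


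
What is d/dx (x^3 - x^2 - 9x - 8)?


Apply the power rule term by term:
  d/dx(x^3) = 3x^2
  d/dx(-x^2) = -2x
  d/dx(-9x) = -9
  d/dx(-8) = 0
p'(x) = 3x^2 - 2x - 9


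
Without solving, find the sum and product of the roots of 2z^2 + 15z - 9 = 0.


For az^2+bz+c=0: sum = -b/a, product = c/a.
a=2, b=15, c=-9
Sum = -(15)/2 = -15/2
Product = (-9)/2 = -9/2


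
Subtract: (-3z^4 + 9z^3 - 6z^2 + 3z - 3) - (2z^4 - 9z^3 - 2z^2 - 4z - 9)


Distribute the minus sign:
  (-3z^4 + 9z^3 - 6z^2 + 3z - 3)
- (2z^4 - 9z^3 - 2z^2 - 4z - 9)
Negate second polynomial: -2z^4 + 9z^3 + 2z^2 + 4z + 9
Add: -5z^4 + 18z^3 - 4z^2 + 7z + 6


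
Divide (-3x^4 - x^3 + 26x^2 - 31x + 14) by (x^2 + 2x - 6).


(-3x^4 - x^3 + 26x^2 - 31x + 14) / (x^2 + 2x - 6)
Step 1: -3x^2 * (x^2 + 2x - 6) = -3x^4 - 6x^3 + 18x^2; subtract.
Step 2: 5x * (x^2 + 2x - 6) = 5x^3 + 10x^2 - 30x; subtract.
Step 3: -2 * (x^2 + 2x - 6) = -2x^2 - 4x + 12; subtract.
Quotient: -3x^2 + 5x - 2, Remainder: 3x + 2


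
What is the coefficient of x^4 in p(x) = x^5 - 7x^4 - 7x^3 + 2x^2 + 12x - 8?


Read off the coefficient of x^4: -7


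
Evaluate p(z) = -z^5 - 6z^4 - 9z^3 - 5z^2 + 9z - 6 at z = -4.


Using direct substitution:
  -1 * (-4)^5 = 1024
  -6 * (-4)^4 = -1536
  -9 * (-4)^3 = 576
  -5 * (-4)^2 = -80
  9 * (-4)^1 = -36
  constant: -6
Sum = 1024 - 1536 + 576 - 80 - 36 - 6 = -58


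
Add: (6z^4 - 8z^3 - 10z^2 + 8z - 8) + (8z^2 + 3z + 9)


Align terms by degree and add:
  6z^4 - 8z^3 - 10z^2 + 8z - 8
+ 8z^2 + 3z + 9
= 6z^4 - 8z^3 - 2z^2 + 11z + 1


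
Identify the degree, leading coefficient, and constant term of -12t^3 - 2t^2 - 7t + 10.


Highest power of t is 3, with coefficient -12. Constant term is 10.
Degree = 3, leading coefficient = -12, constant term = 10


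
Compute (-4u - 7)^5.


Expand (-4u - 7)^5 by repeated multiplication:
  (-4u - 7)^2 = 16u^2 + 56u + 49
  (-4u - 7)^3 = -64u^3 - 336u^2 - 588u - 343
  (-4u - 7)^4 = 256u^4 + 1792u^3 + 4704u^2 + 5488u + 2401
= -1024u^5 - 8960u^4 - 31360u^3 - 54880u^2 - 48020u - 16807


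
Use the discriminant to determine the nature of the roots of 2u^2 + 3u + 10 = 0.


D = b^2 - 4ac = (3)^2 - 4(2)(10) = 9 - 80 = -71
Since D < 0: two complex conjugate roots (no real roots)


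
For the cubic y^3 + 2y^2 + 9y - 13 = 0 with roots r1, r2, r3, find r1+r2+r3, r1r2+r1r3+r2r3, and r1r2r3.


Monic cubic y^3+by^2+cy+d=0: sum=-b, pairwise sum=c, product=-d.
b=2, c=9, d=-13
r1+r2+r3 = -2
r1r2+r1r3+r2r3 = 9
r1r2r3 = 13


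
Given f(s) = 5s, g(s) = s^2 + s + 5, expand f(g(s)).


Substitute g(s) into f:
f(g(s)) = 5*(s^2 + s + 5)
Expand and combine: 5s^2 + 5s + 25


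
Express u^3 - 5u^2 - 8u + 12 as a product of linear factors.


Try integer roots (divisors of 12). u=-2: p(-2)=0.
Divide out (u + 2): quotient is u^2 - 7u + 6.
Factor the quadratic: (u - 6)(u - 1)
Result: (u + 2)(u - 6)(u - 1)


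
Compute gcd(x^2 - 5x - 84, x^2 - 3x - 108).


Factor each:
  x^2 - 5x - 84 = (x - 12)(x + 7)
  x^2 - 3x - 108 = (x - 12)(x + 9)
Common monic factor: x - 12


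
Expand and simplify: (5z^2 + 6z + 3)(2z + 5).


Distribute each term of the first polynomial:
  (5z^2)(2z + 5) = 10z^3 + 25z^2
  (6z)(2z + 5) = 12z^2 + 30z
  (3)(2z + 5) = 6z + 15
Sum: 10z^3 + 37z^2 + 36z + 15


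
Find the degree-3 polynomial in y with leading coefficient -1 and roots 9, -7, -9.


p(y) = -(y - 9)(y + 7)(y + 9)
Expand: -y^3 - 7y^2 + 81y + 567


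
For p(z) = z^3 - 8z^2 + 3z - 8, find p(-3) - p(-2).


p(-3) = -116
p(-2) = -54
p(-3) - p(-2) = -116 + 54 = -62


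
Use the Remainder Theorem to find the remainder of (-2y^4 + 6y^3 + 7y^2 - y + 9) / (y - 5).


By the Remainder Theorem, the remainder equals p(5):
  -2*(5)^4 = -1250
  6*(5)^3 = 750
  7*(5)^2 = 175
  -1*(5)^1 = -5
  constant: 9
Sum: -1250 + 750 + 175 - 5 + 9 = -321


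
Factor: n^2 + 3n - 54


Roots satisfy r1 + r2 = -b/a = -3 and r1*r2 = c/a = -54.
So r1 = 6, r2 = -9.
n^2 + 3n - 54 = (n - r1)(n - r2) = (n - 6)(n + 9)


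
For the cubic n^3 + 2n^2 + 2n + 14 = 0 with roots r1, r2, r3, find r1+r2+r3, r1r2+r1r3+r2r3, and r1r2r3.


Monic cubic n^3+bn^2+cn+d=0: sum=-b, pairwise sum=c, product=-d.
b=2, c=2, d=14
r1+r2+r3 = -2
r1r2+r1r3+r2r3 = 2
r1r2r3 = -14


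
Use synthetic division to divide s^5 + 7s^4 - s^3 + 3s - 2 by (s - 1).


Synthetic division with c = 1. Coefficients: 1, 7, -1, 0, 3, -2
Bring down 1.
  1 * 1 = 1; 1 + 7 = 8
  8 * 1 = 8; 8 - 1 = 7
  7 * 1 = 7; 7 + 0 = 7
  7 * 1 = 7; 7 + 3 = 10
  10 * 1 = 10; 10 - 2 = 8
Quotient: s^4 + 8s^3 + 7s^2 + 7s + 10, Remainder: 8


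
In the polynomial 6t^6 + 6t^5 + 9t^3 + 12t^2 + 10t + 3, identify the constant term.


Read off the constant term: 3


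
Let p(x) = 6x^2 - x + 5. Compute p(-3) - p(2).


p(-3) = 62
p(2) = 27
p(-3) - p(2) = 62 - 27 = 35


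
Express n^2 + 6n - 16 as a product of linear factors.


Roots satisfy r1 + r2 = -b/a = -6 and r1*r2 = c/a = -16.
So r1 = 2, r2 = -8.
n^2 + 6n - 16 = (n - r1)(n - r2) = (n - 2)(n + 8)


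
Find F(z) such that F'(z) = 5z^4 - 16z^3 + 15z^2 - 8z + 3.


Reverse power rule on each term:
  ∫ 5z^4 dz = z^5
  ∫ -16z^3 dz = -4z^4
  ∫ 15z^2 dz = 5z^3
  ∫ -8z dz = -4z^2
  ∫ 3 dz = 3z
F(z) = z^5 - 4z^4 + 5z^3 - 4z^2 + 3z + C


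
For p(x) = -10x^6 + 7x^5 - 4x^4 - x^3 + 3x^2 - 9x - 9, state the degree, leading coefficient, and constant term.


Highest power of x is 6, with coefficient -10. Constant term is -9.
Degree = 6, leading coefficient = -10, constant term = -9


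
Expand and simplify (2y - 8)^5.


Expand (2y - 8)^5 by repeated multiplication:
  (2y - 8)^2 = 4y^2 - 32y + 64
  (2y - 8)^3 = 8y^3 - 96y^2 + 384y - 512
  (2y - 8)^4 = 16y^4 - 256y^3 + 1536y^2 - 4096y + 4096
= 32y^5 - 640y^4 + 5120y^3 - 20480y^2 + 40960y - 32768


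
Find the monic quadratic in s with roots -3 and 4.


p(s) = (s + 3)(s - 4)
Expand: s^2 - s - 12


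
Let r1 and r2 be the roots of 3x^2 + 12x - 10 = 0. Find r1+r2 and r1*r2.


For ax^2+bx+c=0: sum = -b/a, product = c/a.
a=3, b=12, c=-10
Sum = -(12)/3 = -4
Product = (-10)/3 = -10/3


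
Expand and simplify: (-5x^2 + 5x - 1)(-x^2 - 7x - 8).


Distribute each term of the first polynomial:
  (-5x^2)(-x^2 - 7x - 8) = 5x^4 + 35x^3 + 40x^2
  (5x)(-x^2 - 7x - 8) = -5x^3 - 35x^2 - 40x
  (-1)(-x^2 - 7x - 8) = x^2 + 7x + 8
Sum: 5x^4 + 30x^3 + 6x^2 - 33x + 8


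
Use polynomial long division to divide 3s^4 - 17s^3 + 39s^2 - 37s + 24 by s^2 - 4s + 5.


(3s^4 - 17s^3 + 39s^2 - 37s + 24) / (s^2 - 4s + 5)
Step 1: 3s^2 * (s^2 - 4s + 5) = 3s^4 - 12s^3 + 15s^2; subtract.
Step 2: -5s * (s^2 - 4s + 5) = -5s^3 + 20s^2 - 25s; subtract.
Step 3: 4 * (s^2 - 4s + 5) = 4s^2 - 16s + 20; subtract.
Quotient: 3s^2 - 5s + 4, Remainder: 4s + 4


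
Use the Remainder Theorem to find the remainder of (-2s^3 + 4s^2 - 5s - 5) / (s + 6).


By the Remainder Theorem, the remainder equals p(-6):
  -2*(-6)^3 = 432
  4*(-6)^2 = 144
  -5*(-6)^1 = 30
  constant: -5
Sum: 432 + 144 + 30 - 5 = 601


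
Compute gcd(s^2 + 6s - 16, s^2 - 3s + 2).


Factor each:
  s^2 + 6s - 16 = (s - 2)(s + 8)
  s^2 - 3s + 2 = (s - 2)(s - 1)
Common monic factor: s - 2


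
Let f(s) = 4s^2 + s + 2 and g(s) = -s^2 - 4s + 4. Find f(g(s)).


Substitute g(s) into f:
f(g(s)) = 4*(-s^2 - 4s + 4)^2 + 1*(-s^2 - 4s + 4) + 2
(-s^2 - 4s + 4)^2 = s^4 + 8s^3 + 8s^2 - 32s + 16
Expand and combine: 4s^4 + 32s^3 + 31s^2 - 132s + 70


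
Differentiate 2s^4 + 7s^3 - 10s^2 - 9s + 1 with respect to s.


Apply the power rule term by term:
  d/ds(2s^4) = 8s^3
  d/ds(7s^3) = 21s^2
  d/ds(-10s^2) = -20s
  d/ds(-9s) = -9
  d/ds(1) = 0
p'(s) = 8s^3 + 21s^2 - 20s - 9


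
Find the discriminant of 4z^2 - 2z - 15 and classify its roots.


D = b^2 - 4ac = (-2)^2 - 4(4)(-15) = 4 + 240 = 244
Since D > 0: two distinct irrational roots


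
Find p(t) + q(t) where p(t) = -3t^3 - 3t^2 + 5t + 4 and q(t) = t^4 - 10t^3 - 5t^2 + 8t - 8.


Align terms by degree and add:
  -3t^3 - 3t^2 + 5t + 4
+ t^4 - 10t^3 - 5t^2 + 8t - 8
= t^4 - 13t^3 - 8t^2 + 13t - 4


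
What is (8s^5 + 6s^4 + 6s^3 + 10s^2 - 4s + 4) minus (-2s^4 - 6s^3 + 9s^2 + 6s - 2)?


Distribute the minus sign:
  (8s^5 + 6s^4 + 6s^3 + 10s^2 - 4s + 4)
- (-2s^4 - 6s^3 + 9s^2 + 6s - 2)
Negate second polynomial: 2s^4 + 6s^3 - 9s^2 - 6s + 2
Add: 8s^5 + 8s^4 + 12s^3 + s^2 - 10s + 6


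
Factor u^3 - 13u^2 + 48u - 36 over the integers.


Try integer roots (divisors of -36). u=6: p(6)=0.
Divide out (u - 6): quotient is u^2 - 7u + 6.
Factor the quadratic: (u - 1)(u - 6)
Result: (u - 6)(u - 1)(u - 6)


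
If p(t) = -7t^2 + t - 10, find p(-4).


Using direct substitution:
  -7 * (-4)^2 = -112
  1 * (-4)^1 = -4
  constant: -10
Sum = -112 - 4 - 10 = -126


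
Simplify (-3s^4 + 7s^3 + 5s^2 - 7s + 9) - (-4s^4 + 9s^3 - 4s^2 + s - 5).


Distribute the minus sign:
  (-3s^4 + 7s^3 + 5s^2 - 7s + 9)
- (-4s^4 + 9s^3 - 4s^2 + s - 5)
Negate second polynomial: 4s^4 - 9s^3 + 4s^2 - s + 5
Add: s^4 - 2s^3 + 9s^2 - 8s + 14


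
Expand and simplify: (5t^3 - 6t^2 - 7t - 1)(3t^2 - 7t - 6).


Distribute each term of the first polynomial:
  (5t^3)(3t^2 - 7t - 6) = 15t^5 - 35t^4 - 30t^3
  (-6t^2)(3t^2 - 7t - 6) = -18t^4 + 42t^3 + 36t^2
  (-7t)(3t^2 - 7t - 6) = -21t^3 + 49t^2 + 42t
  (-1)(3t^2 - 7t - 6) = -3t^2 + 7t + 6
Sum: 15t^5 - 53t^4 - 9t^3 + 82t^2 + 49t + 6


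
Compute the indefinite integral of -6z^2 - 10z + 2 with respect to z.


Reverse power rule on each term:
  ∫ -6z^2 dz = -2z^3
  ∫ -10z dz = -5z^2
  ∫ 2 dz = 2z
F(z) = -2z^3 - 5z^2 + 2z + C


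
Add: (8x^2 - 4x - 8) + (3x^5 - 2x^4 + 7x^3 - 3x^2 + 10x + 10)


Align terms by degree and add:
  8x^2 - 4x - 8
+ 3x^5 - 2x^4 + 7x^3 - 3x^2 + 10x + 10
= 3x^5 - 2x^4 + 7x^3 + 5x^2 + 6x + 2


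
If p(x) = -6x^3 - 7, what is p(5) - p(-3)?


p(5) = -757
p(-3) = 155
p(5) - p(-3) = -757 - 155 = -912


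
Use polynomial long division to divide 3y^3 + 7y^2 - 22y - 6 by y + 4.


(3y^3 + 7y^2 - 22y - 6) / (y + 4)
Step 1: 3y^2 * (y + 4) = 3y^3 + 12y^2; subtract.
Step 2: -5y * (y + 4) = -5y^2 - 20y; subtract.
Step 3: -2 * (y + 4) = -2y - 8; subtract.
Quotient: 3y^2 - 5y - 2, Remainder: 2


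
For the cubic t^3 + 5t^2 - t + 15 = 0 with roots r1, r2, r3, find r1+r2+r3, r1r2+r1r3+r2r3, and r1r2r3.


Monic cubic t^3+bt^2+ct+d=0: sum=-b, pairwise sum=c, product=-d.
b=5, c=-1, d=15
r1+r2+r3 = -5
r1r2+r1r3+r2r3 = -1
r1r2r3 = -15


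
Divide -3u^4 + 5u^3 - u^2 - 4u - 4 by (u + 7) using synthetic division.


Synthetic division with c = -7. Coefficients: -3, 5, -1, -4, -4
Bring down -3.
  -3 * -7 = 21; 21 + 5 = 26
  26 * -7 = -182; -182 - 1 = -183
  -183 * -7 = 1281; 1281 - 4 = 1277
  1277 * -7 = -8939; -8939 - 4 = -8943
Quotient: -3u^3 + 26u^2 - 183u + 1277, Remainder: -8943


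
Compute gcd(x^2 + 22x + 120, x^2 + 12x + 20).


Factor each:
  x^2 + 22x + 120 = (x + 10)(x + 12)
  x^2 + 12x + 20 = (x + 10)(x + 2)
Common monic factor: x + 10


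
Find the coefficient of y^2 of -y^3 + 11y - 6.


Read off the coefficient of y^2: 0


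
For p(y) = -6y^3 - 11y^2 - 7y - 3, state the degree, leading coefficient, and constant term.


Highest power of y is 3, with coefficient -6. Constant term is -3.
Degree = 3, leading coefficient = -6, constant term = -3


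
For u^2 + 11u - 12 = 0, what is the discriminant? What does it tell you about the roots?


D = b^2 - 4ac = (11)^2 - 4(1)(-12) = 121 + 48 = 169
Since D > 0: two distinct rational roots


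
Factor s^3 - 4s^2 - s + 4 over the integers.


Try integer roots (divisors of 4). s=1: p(1)=0.
Divide out (s - 1): quotient is s^2 - 3s - 4.
Factor the quadratic: (s + 1)(s - 4)
Result: (s - 1)(s + 1)(s - 4)


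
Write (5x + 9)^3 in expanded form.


Expand (5x + 9)^3 by repeated multiplication:
  (5x + 9)^2 = 25x^2 + 90x + 81
= 125x^3 + 675x^2 + 1215x + 729


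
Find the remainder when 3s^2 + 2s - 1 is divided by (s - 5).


By the Remainder Theorem, the remainder equals p(5):
  3*(5)^2 = 75
  2*(5)^1 = 10
  constant: -1
Sum: 75 + 10 - 1 = 84


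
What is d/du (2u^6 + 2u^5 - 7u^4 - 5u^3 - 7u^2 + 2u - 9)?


Apply the power rule term by term:
  d/du(2u^6) = 12u^5
  d/du(2u^5) = 10u^4
  d/du(-7u^4) = -28u^3
  d/du(-5u^3) = -15u^2
  d/du(-7u^2) = -14u
  d/du(2u) = 2
  d/du(-9) = 0
p'(u) = 12u^5 + 10u^4 - 28u^3 - 15u^2 - 14u + 2


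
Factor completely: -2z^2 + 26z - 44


Roots satisfy r1 + r2 = -b/a = 13 and r1*r2 = c/a = 22.
So r1 = 2, r2 = 11.
-2z^2 + 26z - 44 = -2(z - r1)(z - r2) = -2(z - 2)(z - 11)


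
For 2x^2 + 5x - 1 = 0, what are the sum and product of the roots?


For ax^2+bx+c=0: sum = -b/a, product = c/a.
a=2, b=5, c=-1
Sum = -(5)/2 = -5/2
Product = (-1)/2 = -1/2


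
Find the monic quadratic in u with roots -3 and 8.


p(u) = (u + 3)(u - 8)
Expand: u^2 - 5u - 24


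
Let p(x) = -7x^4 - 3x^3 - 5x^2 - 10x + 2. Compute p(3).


Using direct substitution:
  -7 * (3)^4 = -567
  -3 * (3)^3 = -81
  -5 * (3)^2 = -45
  -10 * (3)^1 = -30
  constant: 2
Sum = -567 - 81 - 45 - 30 + 2 = -721


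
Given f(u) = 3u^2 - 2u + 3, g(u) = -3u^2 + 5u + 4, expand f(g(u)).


Substitute g(u) into f:
f(g(u)) = 3*(-3u^2 + 5u + 4)^2 + (-2)*(-3u^2 + 5u + 4) + 3
(-3u^2 + 5u + 4)^2 = 9u^4 - 30u^3 + u^2 + 40u + 16
Expand and combine: 27u^4 - 90u^3 + 9u^2 + 110u + 43


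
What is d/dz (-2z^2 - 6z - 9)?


Apply the power rule term by term:
  d/dz(-2z^2) = -4z
  d/dz(-6z) = -6
  d/dz(-9) = 0
p'(z) = -4z - 6


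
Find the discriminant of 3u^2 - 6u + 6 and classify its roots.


D = b^2 - 4ac = (-6)^2 - 4(3)(6) = 36 - 72 = -36
Since D < 0: two complex conjugate roots (no real roots)


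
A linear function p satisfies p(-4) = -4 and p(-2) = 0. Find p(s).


p(s) = ms + b. Using p(-4)=-4, p(-2)=0:
m = (-4)/(-4 + 2) = -4/-2 = 2
b = -4 - m*(-4) = -4 + 8 = 4
p(s) = 2s + 4


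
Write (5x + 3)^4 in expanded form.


Expand (5x + 3)^4 by repeated multiplication:
  (5x + 3)^2 = 25x^2 + 30x + 9
  (5x + 3)^3 = 125x^3 + 225x^2 + 135x + 27
= 625x^4 + 1500x^3 + 1350x^2 + 540x + 81


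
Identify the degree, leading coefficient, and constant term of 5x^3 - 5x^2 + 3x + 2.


Highest power of x is 3, with coefficient 5. Constant term is 2.
Degree = 3, leading coefficient = 5, constant term = 2


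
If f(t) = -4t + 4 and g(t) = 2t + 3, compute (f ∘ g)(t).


Substitute g(t) into f:
f(g(t)) = -4*(2t + 3) + 4
Expand and combine: -8t - 8


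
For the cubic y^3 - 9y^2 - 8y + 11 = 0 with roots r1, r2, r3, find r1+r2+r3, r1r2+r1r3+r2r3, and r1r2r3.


Monic cubic y^3+by^2+cy+d=0: sum=-b, pairwise sum=c, product=-d.
b=-9, c=-8, d=11
r1+r2+r3 = 9
r1r2+r1r3+r2r3 = -8
r1r2r3 = -11


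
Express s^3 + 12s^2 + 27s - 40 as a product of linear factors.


Try integer roots (divisors of -40). s=1: p(1)=0.
Divide out (s - 1): quotient is s^2 + 13s + 40.
Factor the quadratic: (s + 5)(s + 8)
Result: (s - 1)(s + 5)(s + 8)


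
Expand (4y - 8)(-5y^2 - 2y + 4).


Distribute each term of the first polynomial:
  (4y)(-5y^2 - 2y + 4) = -20y^3 - 8y^2 + 16y
  (-8)(-5y^2 - 2y + 4) = 40y^2 + 16y - 32
Sum: -20y^3 + 32y^2 + 32y - 32


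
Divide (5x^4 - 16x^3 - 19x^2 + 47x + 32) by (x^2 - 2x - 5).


(5x^4 - 16x^3 - 19x^2 + 47x + 32) / (x^2 - 2x - 5)
Step 1: 5x^2 * (x^2 - 2x - 5) = 5x^4 - 10x^3 - 25x^2; subtract.
Step 2: -6x * (x^2 - 2x - 5) = -6x^3 + 12x^2 + 30x; subtract.
Step 3: -6 * (x^2 - 2x - 5) = -6x^2 + 12x + 30; subtract.
Quotient: 5x^2 - 6x - 6, Remainder: 5x + 2


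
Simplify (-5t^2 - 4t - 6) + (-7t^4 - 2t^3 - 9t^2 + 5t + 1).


Align terms by degree and add:
  -5t^2 - 4t - 6
  -7t^4 - 2t^3 - 9t^2 + 5t + 1
= -7t^4 - 2t^3 - 14t^2 + t - 5


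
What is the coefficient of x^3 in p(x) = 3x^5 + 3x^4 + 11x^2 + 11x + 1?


Read off the coefficient of x^3: 0


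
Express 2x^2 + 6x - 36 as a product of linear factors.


Roots satisfy r1 + r2 = -b/a = -3 and r1*r2 = c/a = -18.
So r1 = -6, r2 = 3.
2x^2 + 6x - 36 = 2(x - r1)(x - r2) = 2(x + 6)(x - 3)


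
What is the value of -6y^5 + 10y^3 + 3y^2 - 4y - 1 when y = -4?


Using direct substitution:
  -6 * (-4)^5 = 6144
  0 * (-4)^4 = 0
  10 * (-4)^3 = -640
  3 * (-4)^2 = 48
  -4 * (-4)^1 = 16
  constant: -1
Sum = 6144 + 0 - 640 + 48 + 16 - 1 = 5567


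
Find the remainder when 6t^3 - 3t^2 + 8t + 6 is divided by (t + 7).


By the Remainder Theorem, the remainder equals p(-7):
  6*(-7)^3 = -2058
  -3*(-7)^2 = -147
  8*(-7)^1 = -56
  constant: 6
Sum: -2058 - 147 - 56 + 6 = -2255


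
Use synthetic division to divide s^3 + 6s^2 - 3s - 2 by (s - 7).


Synthetic division with c = 7. Coefficients: 1, 6, -3, -2
Bring down 1.
  1 * 7 = 7; 7 + 6 = 13
  13 * 7 = 91; 91 - 3 = 88
  88 * 7 = 616; 616 - 2 = 614
Quotient: s^2 + 13s + 88, Remainder: 614


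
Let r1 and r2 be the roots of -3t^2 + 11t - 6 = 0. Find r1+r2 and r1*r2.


For at^2+bt+c=0: sum = -b/a, product = c/a.
a=-3, b=11, c=-6
Sum = -(11)/-3 = 11/3
Product = (-6)/-3 = 2


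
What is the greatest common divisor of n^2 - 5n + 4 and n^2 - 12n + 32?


Factor each:
  n^2 - 5n + 4 = (n - 4)(n - 1)
  n^2 - 12n + 32 = (n - 4)(n - 8)
Common monic factor: n - 4


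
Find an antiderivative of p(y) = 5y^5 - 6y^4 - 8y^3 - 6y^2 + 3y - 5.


Reverse power rule on each term:
  ∫ 5y^5 dy = (5/6)y^6
  ∫ -6y^4 dy = -(6/5)y^5
  ∫ -8y^3 dy = -2y^4
  ∫ -6y^2 dy = -2y^3
  ∫ 3y dy = (3/2)y^2
  ∫ -5 dy = -5y
F(y) = (5/6)y^6 - (6/5)y^5 - 2y^4 - 2y^3 + (3/2)y^2 - 5y + C


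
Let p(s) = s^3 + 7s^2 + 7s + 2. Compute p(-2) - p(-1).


p(-2) = 8
p(-1) = 1
p(-2) - p(-1) = 8 - 1 = 7


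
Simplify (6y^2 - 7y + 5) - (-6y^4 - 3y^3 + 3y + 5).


Distribute the minus sign:
  (6y^2 - 7y + 5)
- (-6y^4 - 3y^3 + 3y + 5)
Negate second polynomial: 6y^4 + 3y^3 - 3y - 5
Add: 6y^4 + 3y^3 + 6y^2 - 10y


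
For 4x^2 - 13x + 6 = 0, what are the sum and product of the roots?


For ax^2+bx+c=0: sum = -b/a, product = c/a.
a=4, b=-13, c=6
Sum = -(-13)/4 = 13/4
Product = (6)/4 = 3/2


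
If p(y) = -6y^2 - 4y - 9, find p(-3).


Using direct substitution:
  -6 * (-3)^2 = -54
  -4 * (-3)^1 = 12
  constant: -9
Sum = -54 + 12 - 9 = -51


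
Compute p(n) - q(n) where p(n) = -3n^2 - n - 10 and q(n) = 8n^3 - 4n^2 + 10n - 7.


Distribute the minus sign:
  (-3n^2 - n - 10)
- (8n^3 - 4n^2 + 10n - 7)
Negate second polynomial: -8n^3 + 4n^2 - 10n + 7
Add: -8n^3 + n^2 - 11n - 3


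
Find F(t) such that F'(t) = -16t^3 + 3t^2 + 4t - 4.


Reverse power rule on each term:
  ∫ -16t^3 dt = -4t^4
  ∫ 3t^2 dt = t^3
  ∫ 4t dt = 2t^2
  ∫ -4 dt = -4t
F(t) = -4t^4 + t^3 + 2t^2 - 4t + C


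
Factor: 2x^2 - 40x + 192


Roots satisfy r1 + r2 = -b/a = 20 and r1*r2 = c/a = 96.
So r1 = 8, r2 = 12.
2x^2 - 40x + 192 = 2(x - r1)(x - r2) = 2(x - 8)(x - 12)


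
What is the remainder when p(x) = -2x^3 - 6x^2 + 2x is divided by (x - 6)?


By the Remainder Theorem, the remainder equals p(6):
  -2*(6)^3 = -432
  -6*(6)^2 = -216
  2*(6)^1 = 12
  constant: 0
Sum: -432 - 216 + 12 + 0 = -636


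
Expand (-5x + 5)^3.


Expand (-5x + 5)^3 by repeated multiplication:
  (-5x + 5)^2 = 25x^2 - 50x + 25
= -125x^3 + 375x^2 - 375x + 125


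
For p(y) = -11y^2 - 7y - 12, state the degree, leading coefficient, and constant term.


Highest power of y is 2, with coefficient -11. Constant term is -12.
Degree = 2, leading coefficient = -11, constant term = -12


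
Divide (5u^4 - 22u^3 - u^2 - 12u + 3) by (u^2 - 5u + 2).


(5u^4 - 22u^3 - u^2 - 12u + 3) / (u^2 - 5u + 2)
Step 1: 5u^2 * (u^2 - 5u + 2) = 5u^4 - 25u^3 + 10u^2; subtract.
Step 2: 3u * (u^2 - 5u + 2) = 3u^3 - 15u^2 + 6u; subtract.
Step 3: 4 * (u^2 - 5u + 2) = 4u^2 - 20u + 8; subtract.
Quotient: 5u^2 + 3u + 4, Remainder: 2u - 5


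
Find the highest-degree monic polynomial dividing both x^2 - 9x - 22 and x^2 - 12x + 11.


Factor each:
  x^2 - 9x - 22 = (x - 11)(x + 2)
  x^2 - 12x + 11 = (x - 11)(x - 1)
Common monic factor: x - 11


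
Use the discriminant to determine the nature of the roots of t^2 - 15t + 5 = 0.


D = b^2 - 4ac = (-15)^2 - 4(1)(5) = 225 - 20 = 205
Since D > 0: two distinct irrational roots


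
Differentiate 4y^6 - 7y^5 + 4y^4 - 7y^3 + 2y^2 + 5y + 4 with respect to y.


Apply the power rule term by term:
  d/dy(4y^6) = 24y^5
  d/dy(-7y^5) = -35y^4
  d/dy(4y^4) = 16y^3
  d/dy(-7y^3) = -21y^2
  d/dy(2y^2) = 4y
  d/dy(5y) = 5
  d/dy(4) = 0
p'(y) = 24y^5 - 35y^4 + 16y^3 - 21y^2 + 4y + 5


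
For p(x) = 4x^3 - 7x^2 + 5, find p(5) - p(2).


p(5) = 330
p(2) = 9
p(5) - p(2) = 330 - 9 = 321


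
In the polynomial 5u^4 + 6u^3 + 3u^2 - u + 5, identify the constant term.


Read off the constant term: 5


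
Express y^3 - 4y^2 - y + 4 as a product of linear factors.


Try integer roots (divisors of 4). y=1: p(1)=0.
Divide out (y - 1): quotient is y^2 - 3y - 4.
Factor the quadratic: (y + 1)(y - 4)
Result: (y - 1)(y + 1)(y - 4)


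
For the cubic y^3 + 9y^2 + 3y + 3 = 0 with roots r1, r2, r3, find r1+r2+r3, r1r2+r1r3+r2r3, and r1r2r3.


Monic cubic y^3+by^2+cy+d=0: sum=-b, pairwise sum=c, product=-d.
b=9, c=3, d=3
r1+r2+r3 = -9
r1r2+r1r3+r2r3 = 3
r1r2r3 = -3


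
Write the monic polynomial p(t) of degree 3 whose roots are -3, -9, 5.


p(t) = (t + 3)(t + 9)(t - 5)
Expand: t^3 + 7t^2 - 33t - 135


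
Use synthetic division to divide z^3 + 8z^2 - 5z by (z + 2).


Synthetic division with c = -2. Coefficients: 1, 8, -5, 0
Bring down 1.
  1 * -2 = -2; -2 + 8 = 6
  6 * -2 = -12; -12 - 5 = -17
  -17 * -2 = 34; 34 + 0 = 34
Quotient: z^2 + 6z - 17, Remainder: 34


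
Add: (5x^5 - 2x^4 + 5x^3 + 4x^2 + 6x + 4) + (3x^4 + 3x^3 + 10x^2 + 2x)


Align terms by degree and add:
  5x^5 - 2x^4 + 5x^3 + 4x^2 + 6x + 4
+ 3x^4 + 3x^3 + 10x^2 + 2x
= 5x^5 + x^4 + 8x^3 + 14x^2 + 8x + 4


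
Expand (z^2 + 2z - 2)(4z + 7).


Distribute each term of the first polynomial:
  (z^2)(4z + 7) = 4z^3 + 7z^2
  (2z)(4z + 7) = 8z^2 + 14z
  (-2)(4z + 7) = -8z - 14
Sum: 4z^3 + 15z^2 + 6z - 14


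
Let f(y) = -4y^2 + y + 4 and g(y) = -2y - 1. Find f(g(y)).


Substitute g(y) into f:
f(g(y)) = -4*(-2y - 1)^2 + 1*(-2y - 1) + 4
(-2y - 1)^2 = 4y^2 + 4y + 1
Expand and combine: -16y^2 - 18y - 1


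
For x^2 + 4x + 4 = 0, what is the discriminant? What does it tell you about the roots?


D = b^2 - 4ac = (4)^2 - 4(1)(4) = 16 - 16 = 0
Since D = 0: one repeated real root


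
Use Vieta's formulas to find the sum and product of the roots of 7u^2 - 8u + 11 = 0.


For au^2+bu+c=0: sum = -b/a, product = c/a.
a=7, b=-8, c=11
Sum = -(-8)/7 = 8/7
Product = (11)/7 = 11/7


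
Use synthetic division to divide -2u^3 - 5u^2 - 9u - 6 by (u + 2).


Synthetic division with c = -2. Coefficients: -2, -5, -9, -6
Bring down -2.
  -2 * -2 = 4; 4 - 5 = -1
  -1 * -2 = 2; 2 - 9 = -7
  -7 * -2 = 14; 14 - 6 = 8
Quotient: -2u^2 - u - 7, Remainder: 8


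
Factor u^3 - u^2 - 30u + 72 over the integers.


Try integer roots (divisors of 72). u=4: p(4)=0.
Divide out (u - 4): quotient is u^2 + 3u - 18.
Factor the quadratic: (u + 6)(u - 3)
Result: (u - 4)(u + 6)(u - 3)
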